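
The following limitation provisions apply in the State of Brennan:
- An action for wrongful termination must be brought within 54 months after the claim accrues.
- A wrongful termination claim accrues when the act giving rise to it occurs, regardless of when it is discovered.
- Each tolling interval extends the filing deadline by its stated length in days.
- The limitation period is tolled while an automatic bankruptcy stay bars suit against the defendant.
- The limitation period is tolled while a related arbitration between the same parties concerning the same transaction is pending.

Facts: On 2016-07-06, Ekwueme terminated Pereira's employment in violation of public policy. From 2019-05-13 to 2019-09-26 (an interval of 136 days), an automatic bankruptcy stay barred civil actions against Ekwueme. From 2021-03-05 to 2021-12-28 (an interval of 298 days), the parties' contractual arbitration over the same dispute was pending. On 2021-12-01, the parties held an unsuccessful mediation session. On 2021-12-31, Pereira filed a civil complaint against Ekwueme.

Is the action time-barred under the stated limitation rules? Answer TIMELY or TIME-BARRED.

The claim accrued on 2016-07-06, when the wrongful act occurred.
The untolled deadline — 54 months after 2016-07-06 — is 2021-01-06.
The period was tolled for 136 days by the automatic bankruptcy stay (2019-05-13 to 2019-09-26), pushing the deadline to 2021-05-22.
Because the pending related arbitration ran from 2021-03-05 to 2021-12-28, the deadline is extended by 298 days to 2022-03-16.
Nothing else in the chronology tolls or restarts the period.
Pereira filed on 2021-12-31, before the 2022-03-16 deadline, so the action is timely.

TIMELY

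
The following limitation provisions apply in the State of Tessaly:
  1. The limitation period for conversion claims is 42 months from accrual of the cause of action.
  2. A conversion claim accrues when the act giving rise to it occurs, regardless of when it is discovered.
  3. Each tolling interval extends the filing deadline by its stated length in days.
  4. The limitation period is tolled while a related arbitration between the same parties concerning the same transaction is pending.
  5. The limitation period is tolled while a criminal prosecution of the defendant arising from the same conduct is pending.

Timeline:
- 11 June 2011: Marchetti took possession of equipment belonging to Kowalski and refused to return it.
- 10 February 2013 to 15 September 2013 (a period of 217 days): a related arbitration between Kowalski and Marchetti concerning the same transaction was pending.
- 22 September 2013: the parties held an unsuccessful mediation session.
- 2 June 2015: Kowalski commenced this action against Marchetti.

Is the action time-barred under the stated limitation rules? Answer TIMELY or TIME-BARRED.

TIMELY

The cause of action accrued on 11 June 2011, the date of the act.
The untolled deadline — 42 months after 11 June 2011 — is 11 December 2014.
Because the pending related arbitration ran from 10 February 2013 to 15 September 2013, the deadline is extended by 217 days to 16 July 2015.
None of the other events listed affects the running of the period under the stated rules.
The 2 June 2015 filing precedes the 16 July 2015 deadline; the claim is timely.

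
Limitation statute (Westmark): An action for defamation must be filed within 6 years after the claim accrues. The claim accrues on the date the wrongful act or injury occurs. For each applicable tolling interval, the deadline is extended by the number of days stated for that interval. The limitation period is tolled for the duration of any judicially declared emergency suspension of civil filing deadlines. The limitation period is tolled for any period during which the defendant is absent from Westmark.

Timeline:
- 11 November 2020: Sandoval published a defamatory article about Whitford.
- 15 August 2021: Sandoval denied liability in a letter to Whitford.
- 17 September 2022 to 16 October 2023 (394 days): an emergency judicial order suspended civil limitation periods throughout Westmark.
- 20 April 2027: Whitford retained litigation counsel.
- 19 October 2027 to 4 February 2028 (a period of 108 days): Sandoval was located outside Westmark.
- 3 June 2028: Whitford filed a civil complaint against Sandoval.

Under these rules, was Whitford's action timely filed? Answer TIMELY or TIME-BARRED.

The claim accrued on 11 November 2020, the date of the act.
6 years from 11 November 2020 is 11 November 2026.
The emergency suspension of filing deadlines from 17 September 2022 to 16 October 2023 tolled the period for 394 days, extending the deadline to 10 December 2027.
The period was tolled for 108 days by the defendant's absence from the jurisdiction (19 October 2027 to 4 February 2028), pushing the deadline to 27 March 2028.
None of the other events listed affects the running of the period under the stated rules.
Whitford filed on 3 June 2028, after the 27 March 2028 deadline, so the action is time-barred.

TIME-BARRED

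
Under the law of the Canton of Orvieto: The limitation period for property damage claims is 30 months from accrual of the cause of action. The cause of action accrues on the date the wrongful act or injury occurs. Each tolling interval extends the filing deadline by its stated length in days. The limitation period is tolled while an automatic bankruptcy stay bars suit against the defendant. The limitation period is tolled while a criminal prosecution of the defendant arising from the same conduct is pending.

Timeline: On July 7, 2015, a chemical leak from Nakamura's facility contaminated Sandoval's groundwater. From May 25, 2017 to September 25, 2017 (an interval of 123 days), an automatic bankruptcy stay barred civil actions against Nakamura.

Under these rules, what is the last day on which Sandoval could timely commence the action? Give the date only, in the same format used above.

The claim accrued on July 7, 2015, when the wrongful act occurred.
Adding the 30 months base period to July 7, 2015 gives a deadline of January 7, 2018, before any tolling.
The automatic bankruptcy stay from May 25, 2017 to September 25, 2017 tolled the period for 123 days, extending the deadline to May 10, 2018.

May 10, 2018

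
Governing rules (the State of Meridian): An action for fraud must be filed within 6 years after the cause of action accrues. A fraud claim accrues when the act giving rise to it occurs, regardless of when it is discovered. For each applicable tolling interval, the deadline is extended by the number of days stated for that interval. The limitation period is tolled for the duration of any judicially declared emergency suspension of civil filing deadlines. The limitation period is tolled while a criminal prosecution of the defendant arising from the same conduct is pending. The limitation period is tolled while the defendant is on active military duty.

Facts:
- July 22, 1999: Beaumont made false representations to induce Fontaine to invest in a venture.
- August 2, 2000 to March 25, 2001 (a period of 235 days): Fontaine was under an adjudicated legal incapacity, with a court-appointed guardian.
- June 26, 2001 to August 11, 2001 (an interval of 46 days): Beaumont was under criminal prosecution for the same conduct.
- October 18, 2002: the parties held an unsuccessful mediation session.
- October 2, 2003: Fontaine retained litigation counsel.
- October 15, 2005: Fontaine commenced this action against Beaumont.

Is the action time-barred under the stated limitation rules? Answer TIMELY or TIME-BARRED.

TIME-BARRED

The claim accrued on July 22, 1999, when the wrongful act occurred.
6 years from July 22, 1999 is July 22, 2005.
The pending criminal prosecution from June 26, 2001 to August 11, 2001 tolled the period for 46 days, extending the deadline to September 6, 2005.
No stated provision tolls the period for the plaintiff's incapacity, so the interval from August 2, 2000 to March 25, 2001 has no effect on the deadline.
None of the other events listed affects the running of the period under the stated rules.
The October 15, 2005 filing falls after the September 6, 2005 deadline; the claim is time-barred.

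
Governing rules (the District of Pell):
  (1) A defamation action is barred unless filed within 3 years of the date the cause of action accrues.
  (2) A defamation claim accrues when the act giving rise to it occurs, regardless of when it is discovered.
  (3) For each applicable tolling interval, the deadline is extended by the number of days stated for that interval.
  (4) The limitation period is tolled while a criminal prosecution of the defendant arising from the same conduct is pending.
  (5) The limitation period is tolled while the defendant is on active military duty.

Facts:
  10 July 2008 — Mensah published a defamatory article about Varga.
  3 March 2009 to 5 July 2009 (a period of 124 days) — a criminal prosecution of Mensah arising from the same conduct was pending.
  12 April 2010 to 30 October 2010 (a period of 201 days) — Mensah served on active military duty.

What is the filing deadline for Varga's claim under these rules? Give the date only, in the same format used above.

30 May 2012

The claim accrued on 10 July 2008, when the wrongful act occurred.
3 years from 10 July 2008 is 10 July 2011.
The period was tolled for 124 days by the pending criminal prosecution (3 March 2009 to 5 July 2009), pushing the deadline to 11 November 2011.
Because the defendant's active military service ran from 12 April 2010 to 30 October 2010, the deadline is extended by 201 days to 30 May 2012.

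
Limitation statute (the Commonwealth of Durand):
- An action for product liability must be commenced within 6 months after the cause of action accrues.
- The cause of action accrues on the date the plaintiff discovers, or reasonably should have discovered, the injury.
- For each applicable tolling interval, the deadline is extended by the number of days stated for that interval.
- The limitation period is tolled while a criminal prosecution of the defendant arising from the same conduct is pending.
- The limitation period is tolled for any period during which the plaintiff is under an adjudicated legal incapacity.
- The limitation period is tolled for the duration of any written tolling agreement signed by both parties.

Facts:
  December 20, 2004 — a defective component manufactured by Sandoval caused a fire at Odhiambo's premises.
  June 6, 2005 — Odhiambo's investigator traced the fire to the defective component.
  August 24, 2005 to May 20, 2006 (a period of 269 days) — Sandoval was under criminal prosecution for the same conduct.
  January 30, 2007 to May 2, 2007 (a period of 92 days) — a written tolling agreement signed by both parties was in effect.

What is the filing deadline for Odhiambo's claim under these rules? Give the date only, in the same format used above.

The claim did not accrue until Odhiambo discovered the injury on June 6, 2005; the December 20, 2004 act date does not start the clock under the stated rule.
The untolled deadline — 6 months after June 6, 2005 — is December 6, 2005.
The pending criminal prosecution from August 24, 2005 to May 20, 2006 tolled the period for 269 days, extending the deadline to September 1, 2006.
By the time the written tolling agreement began on January 30, 2007, the limitation period had already expired on September 1, 2006; that interval cannot revive it.

September 1, 2006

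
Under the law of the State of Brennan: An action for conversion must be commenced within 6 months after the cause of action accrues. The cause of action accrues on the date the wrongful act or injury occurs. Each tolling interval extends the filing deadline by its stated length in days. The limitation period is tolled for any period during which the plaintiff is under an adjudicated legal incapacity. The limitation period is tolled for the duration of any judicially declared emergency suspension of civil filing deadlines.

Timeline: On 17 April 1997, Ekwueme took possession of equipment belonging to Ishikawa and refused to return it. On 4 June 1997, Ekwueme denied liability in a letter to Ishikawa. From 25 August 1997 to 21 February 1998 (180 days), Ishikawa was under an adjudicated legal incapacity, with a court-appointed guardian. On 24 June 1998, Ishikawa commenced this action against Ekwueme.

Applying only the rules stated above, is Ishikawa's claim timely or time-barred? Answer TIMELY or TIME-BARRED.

TIME-BARRED

The cause of action accrued on 17 April 1997, the date of the act.
The untolled deadline — 6 months after 17 April 1997 — is 17 October 1997.
The plaintiff's legal incapacity from 25 August 1997 to 21 February 1998 tolled the period for 180 days, extending the deadline to 15 April 1998.
None of the other events listed affects the running of the period under the stated rules.
The 24 June 1998 filing falls after the 15 April 1998 deadline; the claim is time-barred.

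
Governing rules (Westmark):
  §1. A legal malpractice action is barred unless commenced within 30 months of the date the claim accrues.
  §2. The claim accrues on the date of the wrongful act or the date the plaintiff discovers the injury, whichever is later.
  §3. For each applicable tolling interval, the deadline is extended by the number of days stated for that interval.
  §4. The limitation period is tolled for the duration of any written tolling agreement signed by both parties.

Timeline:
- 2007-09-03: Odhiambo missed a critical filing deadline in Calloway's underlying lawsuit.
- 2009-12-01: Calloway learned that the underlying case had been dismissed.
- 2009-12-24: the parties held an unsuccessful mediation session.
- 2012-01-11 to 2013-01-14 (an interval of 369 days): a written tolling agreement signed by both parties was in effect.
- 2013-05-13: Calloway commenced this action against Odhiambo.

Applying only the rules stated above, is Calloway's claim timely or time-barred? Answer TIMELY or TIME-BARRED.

Taking the later of the act (2007-09-03) and discovery (2009-12-01), the claim accrued on 2009-12-01.
Adding the 30 months base period to 2009-12-01 gives a deadline of 2012-06-01, before any tolling.
The period was tolled for 369 days by the written tolling agreement (2012-01-11 to 2013-01-14), pushing the deadline to 2013-06-05.
None of the other events listed affects the running of the period under the stated rules.
Filing on 2013-05-13 beat the 2013-06-05 deadline — the action is timely.

TIMELY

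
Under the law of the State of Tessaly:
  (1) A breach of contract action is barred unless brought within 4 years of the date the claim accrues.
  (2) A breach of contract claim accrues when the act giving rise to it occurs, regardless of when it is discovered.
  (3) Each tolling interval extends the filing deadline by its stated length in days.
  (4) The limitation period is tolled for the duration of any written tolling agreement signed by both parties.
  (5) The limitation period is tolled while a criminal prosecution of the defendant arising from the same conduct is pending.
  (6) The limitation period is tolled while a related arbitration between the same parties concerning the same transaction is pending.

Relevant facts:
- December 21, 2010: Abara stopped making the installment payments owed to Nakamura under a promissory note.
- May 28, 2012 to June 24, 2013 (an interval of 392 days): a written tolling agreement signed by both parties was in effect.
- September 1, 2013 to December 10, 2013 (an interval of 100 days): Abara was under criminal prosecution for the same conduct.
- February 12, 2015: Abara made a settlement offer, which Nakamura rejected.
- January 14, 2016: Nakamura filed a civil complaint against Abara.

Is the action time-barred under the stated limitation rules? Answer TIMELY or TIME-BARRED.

TIMELY

The limitation period began to run on December 21, 2010.
The untolled deadline — 4 years after December 21, 2010 — is December 21, 2014.
Because the written tolling agreement ran from May 28, 2012 to June 24, 2013, the deadline is extended by 392 days to January 17, 2016.
The pending criminal prosecution from September 1, 2013 to December 10, 2013 tolled the period for 100 days, extending the deadline to April 26, 2016.
The other events in the timeline have no effect on the limitation period under the stated rules.
The January 14, 2016 filing precedes the April 26, 2016 deadline; the claim is timely.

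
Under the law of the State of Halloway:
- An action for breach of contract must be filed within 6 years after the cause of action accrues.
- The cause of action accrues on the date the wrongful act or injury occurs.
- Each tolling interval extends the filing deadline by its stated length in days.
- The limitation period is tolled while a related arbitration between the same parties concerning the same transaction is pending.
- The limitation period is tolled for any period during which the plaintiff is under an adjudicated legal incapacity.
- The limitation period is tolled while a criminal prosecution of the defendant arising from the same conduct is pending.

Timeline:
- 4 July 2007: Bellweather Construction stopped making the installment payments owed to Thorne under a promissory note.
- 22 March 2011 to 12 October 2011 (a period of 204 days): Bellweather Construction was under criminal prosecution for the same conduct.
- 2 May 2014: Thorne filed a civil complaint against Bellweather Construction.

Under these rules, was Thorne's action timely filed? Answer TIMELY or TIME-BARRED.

The cause of action accrued on 4 July 2007, the date of the act.
6 years from 4 July 2007 is 4 July 2013.
The pending criminal prosecution from 22 March 2011 to 12 October 2011 tolled the period for 204 days, extending the deadline to 24 January 2014.
Filing on 2 May 2014 missed the 24 January 2014 deadline — the action is time-barred.

TIME-BARRED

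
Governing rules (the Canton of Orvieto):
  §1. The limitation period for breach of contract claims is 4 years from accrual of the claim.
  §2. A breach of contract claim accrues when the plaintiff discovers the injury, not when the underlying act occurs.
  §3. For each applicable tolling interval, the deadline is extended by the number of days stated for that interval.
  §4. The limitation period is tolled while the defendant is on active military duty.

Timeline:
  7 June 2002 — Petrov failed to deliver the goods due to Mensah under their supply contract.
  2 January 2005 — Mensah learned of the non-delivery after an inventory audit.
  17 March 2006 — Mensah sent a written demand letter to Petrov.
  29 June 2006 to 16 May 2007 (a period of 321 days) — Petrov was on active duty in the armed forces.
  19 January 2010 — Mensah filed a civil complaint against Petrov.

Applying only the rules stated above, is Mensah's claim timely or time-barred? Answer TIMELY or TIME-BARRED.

Accrual is tied to discovery, so the period began on 2 January 2005 rather than on 7 June 2002 when the act occurred.
The untolled deadline — 4 years after 2 January 2005 — is 2 January 2009.
Because the defendant's active military service ran from 29 June 2006 to 16 May 2007, the deadline is extended by 321 days to 19 November 2009.
None of the other events listed affects the running of the period under the stated rules.
Mensah filed on 19 January 2010, after the 19 November 2009 deadline, so the action is time-barred.

TIME-BARRED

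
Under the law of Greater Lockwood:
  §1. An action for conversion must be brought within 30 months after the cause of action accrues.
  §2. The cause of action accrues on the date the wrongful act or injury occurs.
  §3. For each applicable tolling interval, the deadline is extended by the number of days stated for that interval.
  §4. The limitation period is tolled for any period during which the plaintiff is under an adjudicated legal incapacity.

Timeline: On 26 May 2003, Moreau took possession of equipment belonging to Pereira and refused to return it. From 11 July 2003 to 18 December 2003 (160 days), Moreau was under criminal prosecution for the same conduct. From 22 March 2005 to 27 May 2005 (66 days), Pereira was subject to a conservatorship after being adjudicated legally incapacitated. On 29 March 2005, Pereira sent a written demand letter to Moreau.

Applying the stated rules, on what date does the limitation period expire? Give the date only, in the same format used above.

The claim accrued on 26 May 2003, when the wrongful act occurred.
Adding the 30 months base period to 26 May 2003 gives a deadline of 26 November 2005, before any tolling.
The plaintiff's legal incapacity from 22 March 2005 to 27 May 2005 tolled the period for 66 days, extending the deadline to 31 January 2006.
The pending criminal prosecution from 11 July 2003 to 18 December 2003 does not toll the period, because no stated rule makes a criminal prosecution a tolling event.
The other events in the timeline have no effect on the limitation period under the stated rules.

31 January 2006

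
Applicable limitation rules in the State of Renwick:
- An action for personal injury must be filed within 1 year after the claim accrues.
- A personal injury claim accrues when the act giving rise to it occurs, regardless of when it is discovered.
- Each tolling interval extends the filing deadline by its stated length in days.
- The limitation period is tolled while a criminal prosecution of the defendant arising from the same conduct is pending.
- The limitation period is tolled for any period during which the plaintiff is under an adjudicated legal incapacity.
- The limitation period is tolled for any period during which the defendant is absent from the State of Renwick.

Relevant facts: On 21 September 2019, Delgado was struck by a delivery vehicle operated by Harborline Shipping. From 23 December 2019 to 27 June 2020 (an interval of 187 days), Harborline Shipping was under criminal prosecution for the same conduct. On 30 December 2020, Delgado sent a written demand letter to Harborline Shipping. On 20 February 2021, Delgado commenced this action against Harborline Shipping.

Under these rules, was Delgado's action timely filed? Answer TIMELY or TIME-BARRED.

TIMELY

The claim accrued on 21 September 2019, when the wrongful act occurred.
1 year from 21 September 2019 is 21 September 2020.
Because the pending criminal prosecution ran from 23 December 2019 to 27 June 2020, the deadline is extended by 187 days to 27 March 2021.
The other events in the timeline have no effect on the limitation period under the stated rules.
The 20 February 2021 filing precedes the 27 March 2021 deadline; the claim is timely.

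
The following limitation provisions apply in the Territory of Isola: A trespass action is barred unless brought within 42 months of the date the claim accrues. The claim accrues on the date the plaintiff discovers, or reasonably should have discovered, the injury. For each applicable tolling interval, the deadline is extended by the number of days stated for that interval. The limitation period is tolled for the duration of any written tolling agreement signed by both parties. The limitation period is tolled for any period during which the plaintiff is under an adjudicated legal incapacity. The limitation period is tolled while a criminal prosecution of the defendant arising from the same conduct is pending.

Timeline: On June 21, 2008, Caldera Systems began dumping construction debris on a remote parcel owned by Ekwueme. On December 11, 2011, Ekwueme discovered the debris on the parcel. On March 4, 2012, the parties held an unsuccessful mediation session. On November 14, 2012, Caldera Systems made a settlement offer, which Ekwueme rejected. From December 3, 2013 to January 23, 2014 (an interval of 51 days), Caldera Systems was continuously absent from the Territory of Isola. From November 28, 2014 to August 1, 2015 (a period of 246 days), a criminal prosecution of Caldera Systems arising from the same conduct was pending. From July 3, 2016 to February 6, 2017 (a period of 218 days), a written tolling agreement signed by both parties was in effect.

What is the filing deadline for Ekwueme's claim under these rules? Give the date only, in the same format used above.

February 12, 2016

Accrual is tied to discovery, so the period began on December 11, 2011 rather than on June 21, 2008 when the act occurred.
Adding the 42 months base period to December 11, 2011 gives a deadline of June 11, 2015, before any tolling.
The period was tolled for 246 days by the pending criminal prosecution (November 28, 2014 to August 1, 2015), pushing the deadline to February 12, 2016.
The written tolling agreement from July 3, 2016 to February 6, 2017 began after the period had already run on February 12, 2016, so it has no tolling effect.
Although the defendant's absence ran from December 3, 2013 to January 23, 2014, the stated rules do not make that a tolling event, so it is disregarded.
None of the other events listed affects the running of the period under the stated rules.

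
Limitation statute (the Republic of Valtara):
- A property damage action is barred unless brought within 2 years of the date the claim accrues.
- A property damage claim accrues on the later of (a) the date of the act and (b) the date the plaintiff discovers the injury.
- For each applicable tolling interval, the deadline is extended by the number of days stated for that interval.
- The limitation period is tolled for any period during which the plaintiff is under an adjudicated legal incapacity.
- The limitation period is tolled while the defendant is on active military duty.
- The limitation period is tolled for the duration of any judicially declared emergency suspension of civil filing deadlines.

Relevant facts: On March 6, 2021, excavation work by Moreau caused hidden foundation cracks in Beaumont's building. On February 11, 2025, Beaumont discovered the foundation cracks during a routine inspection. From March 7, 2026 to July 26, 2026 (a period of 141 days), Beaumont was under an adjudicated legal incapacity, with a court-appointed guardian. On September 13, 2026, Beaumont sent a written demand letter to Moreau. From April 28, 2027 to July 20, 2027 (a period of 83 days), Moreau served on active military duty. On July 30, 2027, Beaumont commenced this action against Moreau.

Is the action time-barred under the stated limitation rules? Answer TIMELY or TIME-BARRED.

The claim accrued on February 11, 2025 — the later of the March 6, 2021 act and the February 11, 2025 discovery.
The untolled deadline — 2 years after February 11, 2025 — is February 11, 2027.
The plaintiff's legal incapacity from March 7, 2026 to July 26, 2026 tolled the period for 141 days, extending the deadline to July 2, 2027.
Because the defendant's active military service ran from April 28, 2027 to July 20, 2027, the deadline is extended by 83 days to September 23, 2027.
None of the other events listed affects the running of the period under the stated rules.
The July 30, 2027 filing precedes the September 23, 2027 deadline; the claim is timely.

TIMELY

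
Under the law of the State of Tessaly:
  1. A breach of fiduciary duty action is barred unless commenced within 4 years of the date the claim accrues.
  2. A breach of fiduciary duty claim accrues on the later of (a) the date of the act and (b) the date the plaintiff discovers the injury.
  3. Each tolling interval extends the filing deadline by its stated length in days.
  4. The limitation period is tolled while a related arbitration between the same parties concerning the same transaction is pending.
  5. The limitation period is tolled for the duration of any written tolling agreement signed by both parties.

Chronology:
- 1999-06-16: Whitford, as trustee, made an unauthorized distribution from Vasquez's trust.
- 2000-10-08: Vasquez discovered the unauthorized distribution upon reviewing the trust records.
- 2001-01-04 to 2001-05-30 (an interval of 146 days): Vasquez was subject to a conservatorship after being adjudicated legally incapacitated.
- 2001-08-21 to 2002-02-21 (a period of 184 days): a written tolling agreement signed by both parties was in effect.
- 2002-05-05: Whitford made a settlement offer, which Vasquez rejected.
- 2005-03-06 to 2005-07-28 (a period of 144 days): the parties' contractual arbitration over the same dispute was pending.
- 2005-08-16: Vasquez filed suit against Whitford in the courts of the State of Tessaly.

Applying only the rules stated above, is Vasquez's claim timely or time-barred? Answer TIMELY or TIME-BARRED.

TIMELY

Because discovery on 2000-10-08 post-dates the 1999-06-16 act, accrual under the later-of rule falls on 2000-10-08.
The untolled deadline — 4 years after 2000-10-08 — is 2004-10-08.
The written tolling agreement from 2001-08-21 to 2002-02-21 tolled the period for 184 days, extending the deadline to 2005-04-10.
The pending related arbitration from 2005-03-06 to 2005-07-28 tolled the period for 144 days, extending the deadline to 2005-09-01.
The plaintiff's legal incapacity from 2001-01-04 to 2001-05-30 does not toll the period, because no stated rule makes the plaintiff's incapacity a tolling event.
The other events in the timeline have no effect on the limitation period under the stated rules.
Vasquez filed on 2005-08-16, before the 2005-09-01 deadline, so the action is timely.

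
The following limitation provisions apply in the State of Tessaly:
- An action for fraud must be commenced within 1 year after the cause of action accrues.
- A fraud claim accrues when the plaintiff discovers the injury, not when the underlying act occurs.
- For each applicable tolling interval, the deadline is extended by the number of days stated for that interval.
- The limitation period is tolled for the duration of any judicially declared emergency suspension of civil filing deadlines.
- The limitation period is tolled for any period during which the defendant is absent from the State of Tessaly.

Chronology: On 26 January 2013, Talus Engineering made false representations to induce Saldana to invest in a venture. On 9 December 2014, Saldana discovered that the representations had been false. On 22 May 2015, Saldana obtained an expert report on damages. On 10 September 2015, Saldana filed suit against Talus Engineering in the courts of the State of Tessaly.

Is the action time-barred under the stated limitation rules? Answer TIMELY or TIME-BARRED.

The claim did not accrue until Saldana discovered the injury on 9 December 2014; the 26 January 2013 act date does not start the clock under the stated rule.
Adding the 1 year base period to 9 December 2014 gives a deadline of 9 December 2015, before any tolling.
None of the other events listed affects the running of the period under the stated rules.
Saldana filed on 10 September 2015, before the 9 December 2015 deadline, so the action is timely.

TIMELY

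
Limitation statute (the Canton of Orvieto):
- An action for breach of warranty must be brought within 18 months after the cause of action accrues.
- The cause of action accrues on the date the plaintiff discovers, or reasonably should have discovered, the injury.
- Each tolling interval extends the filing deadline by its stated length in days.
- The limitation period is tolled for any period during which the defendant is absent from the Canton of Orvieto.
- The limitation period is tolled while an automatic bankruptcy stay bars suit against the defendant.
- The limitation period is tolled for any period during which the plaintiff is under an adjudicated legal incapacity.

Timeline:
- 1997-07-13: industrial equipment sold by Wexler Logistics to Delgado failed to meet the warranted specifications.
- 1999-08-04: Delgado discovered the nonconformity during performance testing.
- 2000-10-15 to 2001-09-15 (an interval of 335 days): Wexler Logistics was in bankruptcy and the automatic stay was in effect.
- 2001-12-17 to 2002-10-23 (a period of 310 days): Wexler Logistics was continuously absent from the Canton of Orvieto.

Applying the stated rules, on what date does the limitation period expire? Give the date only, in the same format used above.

2002-11-11

Accrual is tied to discovery, so the period began on 1999-08-04 rather than on 1997-07-13 when the act occurred.
The untolled deadline — 18 months after 1999-08-04 — is 2001-02-04.
The automatic bankruptcy stay from 2000-10-15 to 2001-09-15 tolled the period for 335 days, extending the deadline to 2002-01-05.
The period was tolled for 310 days by the defendant's absence from the jurisdiction (2001-12-17 to 2002-10-23), pushing the deadline to 2002-11-11.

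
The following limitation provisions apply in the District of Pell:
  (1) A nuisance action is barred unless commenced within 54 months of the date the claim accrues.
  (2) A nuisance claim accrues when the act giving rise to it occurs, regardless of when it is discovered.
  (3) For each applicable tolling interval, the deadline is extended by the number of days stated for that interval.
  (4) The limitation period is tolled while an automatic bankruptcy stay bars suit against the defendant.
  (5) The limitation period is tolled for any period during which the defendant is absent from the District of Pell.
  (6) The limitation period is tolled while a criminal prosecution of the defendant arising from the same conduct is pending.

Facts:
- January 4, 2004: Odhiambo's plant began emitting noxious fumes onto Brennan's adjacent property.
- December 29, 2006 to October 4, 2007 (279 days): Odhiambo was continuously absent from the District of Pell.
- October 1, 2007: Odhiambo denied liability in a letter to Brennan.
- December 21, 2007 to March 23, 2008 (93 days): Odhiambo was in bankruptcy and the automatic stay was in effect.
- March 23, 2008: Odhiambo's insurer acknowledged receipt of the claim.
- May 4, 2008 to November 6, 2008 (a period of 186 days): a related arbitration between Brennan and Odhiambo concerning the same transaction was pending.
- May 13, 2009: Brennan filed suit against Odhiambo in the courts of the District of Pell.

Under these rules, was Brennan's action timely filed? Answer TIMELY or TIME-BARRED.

TIMELY

The claim accrued on January 4, 2004, the date of the act.
The untolled deadline — 54 months after January 4, 2004 — is July 4, 2008.
The defendant's absence from the jurisdiction from December 29, 2006 to October 4, 2007 tolled the period for 279 days, extending the deadline to April 9, 2009.
Because the automatic bankruptcy stay ran from December 21, 2007 to March 23, 2008, the deadline is extended by 93 days to July 11, 2009.
The pending related arbitration from May 4, 2008 to November 6, 2008 does not toll the period, because no stated rule makes a pending arbitration a tolling event.
Nothing else in the chronology tolls or restarts the period.
Brennan filed on May 13, 2009, before the July 11, 2009 deadline, so the action is timely.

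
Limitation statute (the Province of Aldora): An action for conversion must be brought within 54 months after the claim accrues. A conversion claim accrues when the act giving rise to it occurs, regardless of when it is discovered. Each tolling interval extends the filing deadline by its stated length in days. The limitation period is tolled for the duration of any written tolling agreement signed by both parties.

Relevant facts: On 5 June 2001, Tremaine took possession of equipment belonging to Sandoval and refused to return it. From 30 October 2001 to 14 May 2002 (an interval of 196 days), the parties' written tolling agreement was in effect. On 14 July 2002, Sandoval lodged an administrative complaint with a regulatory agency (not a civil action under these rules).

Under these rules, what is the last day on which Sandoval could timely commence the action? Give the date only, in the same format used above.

The claim accrued on 5 June 2001, when the wrongful act occurred.
Adding the 54 months base period to 5 June 2001 gives a deadline of 5 December 2005, before any tolling.
The period was tolled for 196 days by the written tolling agreement (30 October 2001 to 14 May 2002), pushing the deadline to 19 June 2006.
Nothing else in the chronology tolls or restarts the period.

19 June 2006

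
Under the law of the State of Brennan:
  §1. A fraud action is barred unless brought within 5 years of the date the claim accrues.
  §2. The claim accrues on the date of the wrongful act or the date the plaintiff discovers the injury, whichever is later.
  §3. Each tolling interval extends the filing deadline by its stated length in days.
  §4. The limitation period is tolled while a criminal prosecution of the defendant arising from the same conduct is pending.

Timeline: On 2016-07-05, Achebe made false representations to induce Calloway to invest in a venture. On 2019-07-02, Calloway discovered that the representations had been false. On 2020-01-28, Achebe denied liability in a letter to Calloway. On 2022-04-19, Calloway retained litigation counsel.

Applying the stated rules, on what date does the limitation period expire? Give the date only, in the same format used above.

2024-07-02

Taking the later of the act (2016-07-05) and discovery (2019-07-02), the claim accrued on 2019-07-02.
Adding the 5 years base period to 2019-07-02 gives a deadline of 2024-07-02, before any tolling.
Nothing else in the chronology tolls or restarts the period.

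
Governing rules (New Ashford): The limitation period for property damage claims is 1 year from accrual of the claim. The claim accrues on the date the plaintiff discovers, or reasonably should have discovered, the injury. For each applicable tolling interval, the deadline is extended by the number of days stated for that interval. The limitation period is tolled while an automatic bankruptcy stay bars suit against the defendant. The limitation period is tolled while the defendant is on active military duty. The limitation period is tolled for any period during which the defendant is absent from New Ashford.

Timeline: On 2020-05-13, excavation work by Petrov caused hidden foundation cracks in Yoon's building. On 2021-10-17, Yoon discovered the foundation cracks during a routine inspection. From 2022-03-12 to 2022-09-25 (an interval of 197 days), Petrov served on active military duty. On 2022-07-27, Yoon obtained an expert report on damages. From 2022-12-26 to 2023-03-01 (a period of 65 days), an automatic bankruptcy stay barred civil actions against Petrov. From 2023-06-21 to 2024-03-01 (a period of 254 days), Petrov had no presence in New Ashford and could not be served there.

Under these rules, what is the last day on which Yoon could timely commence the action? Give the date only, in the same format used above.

2024-03-16

Accrual is tied to discovery, so the period began on 2021-10-17 rather than on 2020-05-13 when the act occurred.
1 year from 2021-10-17 is 2022-10-17.
Because the defendant's active military service ran from 2022-03-12 to 2022-09-25, the deadline is extended by 197 days to 2023-05-02.
Because the automatic bankruptcy stay ran from 2022-12-26 to 2023-03-01, the deadline is extended by 65 days to 2023-07-06.
The period was tolled for 254 days by the defendant's absence from the jurisdiction (2023-06-21 to 2024-03-01), pushing the deadline to 2024-03-16.
The other events in the timeline have no effect on the limitation period under the stated rules.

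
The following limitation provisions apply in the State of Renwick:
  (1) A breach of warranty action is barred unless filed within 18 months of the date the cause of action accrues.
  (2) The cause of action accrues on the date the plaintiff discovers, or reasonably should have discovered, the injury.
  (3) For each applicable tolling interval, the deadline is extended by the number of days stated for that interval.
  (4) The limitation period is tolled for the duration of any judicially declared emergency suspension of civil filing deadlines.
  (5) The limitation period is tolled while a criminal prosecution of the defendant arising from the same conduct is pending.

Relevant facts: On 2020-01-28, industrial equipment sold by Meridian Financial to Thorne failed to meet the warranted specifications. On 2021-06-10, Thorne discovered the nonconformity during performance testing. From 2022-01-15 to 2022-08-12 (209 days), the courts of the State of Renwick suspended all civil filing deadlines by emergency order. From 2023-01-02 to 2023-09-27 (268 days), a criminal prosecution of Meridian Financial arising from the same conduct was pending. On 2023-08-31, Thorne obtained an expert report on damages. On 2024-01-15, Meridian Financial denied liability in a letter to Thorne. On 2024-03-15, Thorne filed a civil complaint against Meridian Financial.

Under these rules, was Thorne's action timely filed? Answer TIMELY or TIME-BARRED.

TIMELY

Accrual is tied to discovery, so the period began on 2021-06-10 rather than on 2020-01-28 when the act occurred.
Adding the 18 months base period to 2021-06-10 gives a deadline of 2022-12-10, before any tolling.
The emergency suspension of filing deadlines from 2022-01-15 to 2022-08-12 tolled the period for 209 days, extending the deadline to 2023-07-07.
The period was tolled for 268 days by the pending criminal prosecution (2023-01-02 to 2023-09-27), pushing the deadline to 2024-03-31.
The other events in the timeline have no effect on the limitation period under the stated rules.
Thorne filed on 2024-03-15, before the 2024-03-31 deadline, so the action is timely.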